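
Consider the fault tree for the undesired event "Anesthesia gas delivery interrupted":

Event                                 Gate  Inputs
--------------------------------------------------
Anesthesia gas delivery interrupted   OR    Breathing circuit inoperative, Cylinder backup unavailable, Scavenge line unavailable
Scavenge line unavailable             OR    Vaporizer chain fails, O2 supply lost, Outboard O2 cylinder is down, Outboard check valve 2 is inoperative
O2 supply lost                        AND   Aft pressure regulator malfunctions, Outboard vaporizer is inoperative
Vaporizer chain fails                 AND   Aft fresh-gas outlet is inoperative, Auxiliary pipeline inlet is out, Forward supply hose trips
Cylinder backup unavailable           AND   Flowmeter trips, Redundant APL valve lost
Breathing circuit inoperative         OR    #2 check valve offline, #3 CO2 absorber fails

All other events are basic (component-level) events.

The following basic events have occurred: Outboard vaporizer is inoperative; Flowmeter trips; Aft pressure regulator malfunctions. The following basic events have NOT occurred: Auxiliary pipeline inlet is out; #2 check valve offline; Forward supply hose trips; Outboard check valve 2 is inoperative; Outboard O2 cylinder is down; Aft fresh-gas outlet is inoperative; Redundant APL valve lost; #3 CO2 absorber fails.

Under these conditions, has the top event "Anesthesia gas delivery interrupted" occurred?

Yes

Breathing circuit inoperative [OR]: #2 check valve offline=not, #3 CO2 absorber fails=not → no input occurs → does not occur.
Cylinder backup unavailable [AND]: Flowmeter trips=occurs, Redundant APL valve lost=not → not all inputs occur → does not occur.
Vaporizer chain fails [AND]: Aft fresh-gas outlet is inoperative=not, Auxiliary pipeline inlet is out=not, Forward supply hose trips=not → not all inputs occur → does not occur.
O2 supply lost [AND]: Aft pressure regulator malfunctions=occurs, Outboard vaporizer is inoperative=occurs → all inputs occur → occurs.
Scavenge line unavailable [OR]: Vaporizer chain fails=not, O2 supply lost=occurs, Outboard O2 cylinder is down=not, Outboard check valve 2 is inoperative=not → at least one input occurs → occurs.
Anesthesia gas delivery interrupted [OR]: Breathing circuit inoperative=not, Cylinder backup unavailable=not, Scavenge line unavailable=occurs → at least one input occurs → occurs.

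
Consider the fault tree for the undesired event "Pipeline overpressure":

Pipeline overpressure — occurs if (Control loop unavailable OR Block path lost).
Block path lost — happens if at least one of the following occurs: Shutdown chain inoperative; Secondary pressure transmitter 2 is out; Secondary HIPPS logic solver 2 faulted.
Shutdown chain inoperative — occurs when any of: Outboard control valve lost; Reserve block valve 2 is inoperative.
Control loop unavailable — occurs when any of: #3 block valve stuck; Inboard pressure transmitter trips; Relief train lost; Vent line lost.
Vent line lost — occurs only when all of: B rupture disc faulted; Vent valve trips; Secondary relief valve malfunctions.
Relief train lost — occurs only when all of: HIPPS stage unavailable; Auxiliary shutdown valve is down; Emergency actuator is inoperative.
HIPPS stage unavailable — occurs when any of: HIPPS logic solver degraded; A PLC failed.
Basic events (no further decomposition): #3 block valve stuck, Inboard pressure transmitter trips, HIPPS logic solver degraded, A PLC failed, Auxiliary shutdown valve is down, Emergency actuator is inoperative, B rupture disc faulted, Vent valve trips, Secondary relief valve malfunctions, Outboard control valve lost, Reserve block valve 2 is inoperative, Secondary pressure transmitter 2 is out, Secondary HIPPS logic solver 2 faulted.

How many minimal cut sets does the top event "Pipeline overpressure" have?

9

HIPPS stage unavailable [OR]: union of children's cut sets → 2 cut set(s).
Relief train lost [AND]: one cut set from each child combined → 2 × 1 × 1 = 2 cut set(s).
Vent line lost [AND]: one cut set from each child combined → 1 × 1 × 1 = 1 cut set(s).
Control loop unavailable [OR]: union of children's cut sets → 5 cut set(s).
Shutdown chain inoperative [OR]: union of children's cut sets → 2 cut set(s).
Block path lost [OR]: union of children's cut sets → 4 cut set(s).
Pipeline overpressure [OR]: union of children's cut sets → 9 cut set(s).
Minimal cut sets: {#3 block valve stuck}; {Inboard pressure transmitter trips}; {Auxiliary shutdown valve is down, Emergency actuator is inoperative, HIPPS logic solver degraded}; {A PLC failed, Auxiliary shutdown valve is down, Emergency actuator is inoperative}; {B rupture disc faulted, Secondary relief valve malfunctions, Vent valve trips}; {Outboard control valve lost}; {Reserve block valve 2 is inoperative}; {Secondary pressure transmitter 2 is out}; {Secondary HIPPS logic solver 2 faulted}.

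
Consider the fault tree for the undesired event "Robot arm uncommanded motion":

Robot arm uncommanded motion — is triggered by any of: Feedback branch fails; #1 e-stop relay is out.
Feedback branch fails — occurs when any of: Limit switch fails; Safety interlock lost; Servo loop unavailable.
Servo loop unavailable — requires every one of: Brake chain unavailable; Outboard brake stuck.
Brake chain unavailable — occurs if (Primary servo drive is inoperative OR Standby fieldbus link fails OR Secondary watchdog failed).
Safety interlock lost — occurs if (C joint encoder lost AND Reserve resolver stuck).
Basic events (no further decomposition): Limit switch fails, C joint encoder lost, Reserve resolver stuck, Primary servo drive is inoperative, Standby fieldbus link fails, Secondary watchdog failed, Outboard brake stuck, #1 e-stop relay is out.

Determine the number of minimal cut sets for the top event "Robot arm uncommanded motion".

Safety interlock lost [AND]: one cut set from each child combined → 1 × 1 = 1 cut set(s).
Brake chain unavailable [OR]: union of children's cut sets → 3 cut set(s).
Servo loop unavailable [AND]: one cut set from each child combined → 3 × 1 = 3 cut set(s).
Feedback branch fails [OR]: union of children's cut sets → 5 cut set(s).
Robot arm uncommanded motion [OR]: union of children's cut sets → 6 cut set(s).
Minimal cut sets: {Limit switch fails}; {C joint encoder lost, Reserve resolver stuck}; {Outboard brake stuck, Primary servo drive is inoperative}; {Outboard brake stuck, Standby fieldbus link fails}; {Outboard brake stuck, Secondary watchdog failed}; {#1 e-stop relay is out}.

6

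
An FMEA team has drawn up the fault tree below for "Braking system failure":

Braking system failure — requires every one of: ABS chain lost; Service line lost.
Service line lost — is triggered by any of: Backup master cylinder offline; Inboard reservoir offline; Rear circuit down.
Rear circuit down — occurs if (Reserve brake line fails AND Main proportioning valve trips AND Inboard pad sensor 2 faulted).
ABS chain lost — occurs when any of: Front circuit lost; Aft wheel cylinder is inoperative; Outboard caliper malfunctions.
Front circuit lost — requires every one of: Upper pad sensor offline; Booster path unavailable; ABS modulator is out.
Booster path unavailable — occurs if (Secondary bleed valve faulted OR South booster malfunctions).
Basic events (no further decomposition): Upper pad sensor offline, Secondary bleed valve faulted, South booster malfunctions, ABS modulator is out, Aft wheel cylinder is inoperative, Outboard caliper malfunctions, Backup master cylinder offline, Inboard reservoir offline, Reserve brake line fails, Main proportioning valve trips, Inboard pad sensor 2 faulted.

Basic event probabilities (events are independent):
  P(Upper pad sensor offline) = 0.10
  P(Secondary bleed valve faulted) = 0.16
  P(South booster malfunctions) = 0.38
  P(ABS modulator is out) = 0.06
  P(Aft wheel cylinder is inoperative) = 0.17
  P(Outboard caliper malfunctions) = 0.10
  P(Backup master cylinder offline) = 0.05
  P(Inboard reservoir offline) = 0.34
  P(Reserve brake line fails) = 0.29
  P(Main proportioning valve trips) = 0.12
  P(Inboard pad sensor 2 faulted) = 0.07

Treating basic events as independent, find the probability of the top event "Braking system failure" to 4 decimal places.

P(Booster path unavailable) [OR] = 1 − (1−0.16) × (1−0.38) = 0.479200
P(Front circuit lost) [AND] = 0.10 × 0.479200 × 0.06 = 0.002875
P(ABS chain lost) [OR] = 1 − (1−0.002875) × (1−0.17) × (1−0.10) = 0.255148
P(Rear circuit down) [AND] = 0.29 × 0.12 × 0.07 = 0.002436
P(Service line lost) [OR] = 1 − (1−0.05) × (1−0.34) × (1−0.002436) = 0.374527
P(Braking system failure) [AND] = 0.255148 × 0.374527 = 0.095560
Rounded to 4 decimal places: P(Braking system failure) ≈ 0.0956.

0.0956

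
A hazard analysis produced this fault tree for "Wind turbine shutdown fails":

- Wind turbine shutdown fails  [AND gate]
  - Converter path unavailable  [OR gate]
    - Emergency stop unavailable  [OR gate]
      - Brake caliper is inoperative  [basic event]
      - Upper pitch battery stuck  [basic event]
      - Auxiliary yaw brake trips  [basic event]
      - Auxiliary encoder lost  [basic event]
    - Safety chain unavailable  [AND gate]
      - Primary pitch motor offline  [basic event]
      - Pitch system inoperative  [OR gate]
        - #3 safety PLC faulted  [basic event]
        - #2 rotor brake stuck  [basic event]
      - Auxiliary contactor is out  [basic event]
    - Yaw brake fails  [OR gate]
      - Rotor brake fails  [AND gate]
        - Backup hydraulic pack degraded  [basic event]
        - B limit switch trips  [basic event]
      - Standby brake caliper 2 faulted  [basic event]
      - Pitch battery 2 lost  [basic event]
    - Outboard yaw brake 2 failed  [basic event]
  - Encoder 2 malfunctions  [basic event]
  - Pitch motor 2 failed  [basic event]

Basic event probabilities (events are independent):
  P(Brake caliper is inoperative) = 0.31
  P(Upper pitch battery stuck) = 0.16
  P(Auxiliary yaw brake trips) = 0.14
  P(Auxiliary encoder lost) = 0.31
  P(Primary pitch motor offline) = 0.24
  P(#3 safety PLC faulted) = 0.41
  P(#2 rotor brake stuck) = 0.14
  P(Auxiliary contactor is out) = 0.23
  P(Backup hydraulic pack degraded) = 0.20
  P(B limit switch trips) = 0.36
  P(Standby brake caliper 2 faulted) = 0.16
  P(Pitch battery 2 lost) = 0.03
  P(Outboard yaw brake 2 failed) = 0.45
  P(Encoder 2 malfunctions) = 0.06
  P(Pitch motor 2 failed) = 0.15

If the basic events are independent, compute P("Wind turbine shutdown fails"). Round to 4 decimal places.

0.0077

P(Emergency stop unavailable) [OR] = 1 − (1−0.31) × (1−0.16) × (1−0.14) × (1−0.31) = 0.656065
P(Pitch system inoperative) [OR] = 1 − (1−0.41) × (1−0.14) = 0.492600
P(Safety chain unavailable) [AND] = 0.24 × 0.492600 × 0.23 = 0.027192
P(Rotor brake fails) [AND] = 0.20 × 0.36 = 0.072000
P(Yaw brake fails) [OR] = 1 − (1−0.072000) × (1−0.16) × (1−0.03) = 0.243866
P(Converter path unavailable) [OR] = 1 − (1−0.656065) × (1−0.027192) × (1−0.243866) × (1−0.45) = 0.860856
P(Wind turbine shutdown fails) [AND] = 0.860856 × 0.06 × 0.15 = 0.007748
Rounded to 4 decimal places: P(Wind turbine shutdown fails) ≈ 0.0077.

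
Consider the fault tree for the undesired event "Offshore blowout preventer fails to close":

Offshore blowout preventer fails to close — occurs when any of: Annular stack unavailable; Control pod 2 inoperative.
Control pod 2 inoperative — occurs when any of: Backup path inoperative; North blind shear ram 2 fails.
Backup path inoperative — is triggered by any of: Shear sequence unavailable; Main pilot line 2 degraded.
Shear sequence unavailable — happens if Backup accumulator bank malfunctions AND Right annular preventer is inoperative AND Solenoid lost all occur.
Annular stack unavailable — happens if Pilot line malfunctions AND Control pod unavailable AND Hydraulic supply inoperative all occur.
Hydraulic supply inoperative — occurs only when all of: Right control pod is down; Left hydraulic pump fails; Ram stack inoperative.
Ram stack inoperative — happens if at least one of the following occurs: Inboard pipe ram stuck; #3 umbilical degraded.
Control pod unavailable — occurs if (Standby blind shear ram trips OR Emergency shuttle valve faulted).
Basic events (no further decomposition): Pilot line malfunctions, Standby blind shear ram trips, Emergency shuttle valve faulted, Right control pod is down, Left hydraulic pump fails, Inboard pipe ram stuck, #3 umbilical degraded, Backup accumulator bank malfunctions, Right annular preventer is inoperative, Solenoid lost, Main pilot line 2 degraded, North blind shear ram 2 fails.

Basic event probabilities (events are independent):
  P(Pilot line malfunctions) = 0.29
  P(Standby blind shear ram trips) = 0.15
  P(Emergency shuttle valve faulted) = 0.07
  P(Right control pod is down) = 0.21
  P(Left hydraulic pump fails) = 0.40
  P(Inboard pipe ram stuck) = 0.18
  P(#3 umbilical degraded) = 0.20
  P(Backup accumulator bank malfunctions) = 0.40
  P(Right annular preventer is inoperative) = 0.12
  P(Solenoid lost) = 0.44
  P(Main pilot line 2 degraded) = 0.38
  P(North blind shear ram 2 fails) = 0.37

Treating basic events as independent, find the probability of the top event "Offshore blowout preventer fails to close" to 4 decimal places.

P(Control pod unavailable) [OR] = 1 − (1−0.15) × (1−0.07) = 0.209500
P(Ram stack inoperative) [OR] = 1 − (1−0.18) × (1−0.20) = 0.344000
P(Hydraulic supply inoperative) [AND] = 0.21 × 0.40 × 0.344000 = 0.028896
P(Annular stack unavailable) [AND] = 0.29 × 0.209500 × 0.028896 = 0.001756
P(Shear sequence unavailable) [AND] = 0.40 × 0.12 × 0.44 = 0.021120
P(Backup path inoperative) [OR] = 1 − (1−0.021120) × (1−0.38) = 0.393094
P(Control pod 2 inoperative) [OR] = 1 − (1−0.393094) × (1−0.37) = 0.617649
P(Offshore blowout preventer fails to close) [OR] = 1 − (1−0.001756) × (1−0.617649) = 0.618320
Rounded to 4 decimal places: P(Offshore blowout preventer fails to close) ≈ 0.6183.

0.6183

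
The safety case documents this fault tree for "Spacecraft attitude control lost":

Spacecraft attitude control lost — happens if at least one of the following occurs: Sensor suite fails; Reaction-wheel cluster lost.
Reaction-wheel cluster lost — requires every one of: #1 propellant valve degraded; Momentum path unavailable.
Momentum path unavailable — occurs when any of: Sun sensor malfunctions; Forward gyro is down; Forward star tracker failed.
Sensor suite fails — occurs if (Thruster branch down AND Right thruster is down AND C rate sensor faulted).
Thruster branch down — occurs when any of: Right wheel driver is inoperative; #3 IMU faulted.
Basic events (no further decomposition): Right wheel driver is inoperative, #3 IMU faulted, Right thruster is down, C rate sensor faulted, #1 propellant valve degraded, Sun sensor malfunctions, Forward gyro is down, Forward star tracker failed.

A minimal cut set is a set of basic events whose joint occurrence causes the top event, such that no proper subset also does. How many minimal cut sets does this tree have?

Thruster branch down [OR]: union of children's cut sets → 2 cut set(s).
Sensor suite fails [AND]: one cut set from each child combined → 2 × 1 × 1 = 2 cut set(s).
Momentum path unavailable [OR]: union of children's cut sets → 3 cut set(s).
Reaction-wheel cluster lost [AND]: one cut set from each child combined → 1 × 3 = 3 cut set(s).
Spacecraft attitude control lost [OR]: union of children's cut sets → 5 cut set(s).
Minimal cut sets: {C rate sensor faulted, Right thruster is down, Right wheel driver is inoperative}; {#3 IMU faulted, C rate sensor faulted, Right thruster is down}; {#1 propellant valve degraded, Sun sensor malfunctions}; {#1 propellant valve degraded, Forward gyro is down}; {#1 propellant valve degraded, Forward star tracker failed}.

5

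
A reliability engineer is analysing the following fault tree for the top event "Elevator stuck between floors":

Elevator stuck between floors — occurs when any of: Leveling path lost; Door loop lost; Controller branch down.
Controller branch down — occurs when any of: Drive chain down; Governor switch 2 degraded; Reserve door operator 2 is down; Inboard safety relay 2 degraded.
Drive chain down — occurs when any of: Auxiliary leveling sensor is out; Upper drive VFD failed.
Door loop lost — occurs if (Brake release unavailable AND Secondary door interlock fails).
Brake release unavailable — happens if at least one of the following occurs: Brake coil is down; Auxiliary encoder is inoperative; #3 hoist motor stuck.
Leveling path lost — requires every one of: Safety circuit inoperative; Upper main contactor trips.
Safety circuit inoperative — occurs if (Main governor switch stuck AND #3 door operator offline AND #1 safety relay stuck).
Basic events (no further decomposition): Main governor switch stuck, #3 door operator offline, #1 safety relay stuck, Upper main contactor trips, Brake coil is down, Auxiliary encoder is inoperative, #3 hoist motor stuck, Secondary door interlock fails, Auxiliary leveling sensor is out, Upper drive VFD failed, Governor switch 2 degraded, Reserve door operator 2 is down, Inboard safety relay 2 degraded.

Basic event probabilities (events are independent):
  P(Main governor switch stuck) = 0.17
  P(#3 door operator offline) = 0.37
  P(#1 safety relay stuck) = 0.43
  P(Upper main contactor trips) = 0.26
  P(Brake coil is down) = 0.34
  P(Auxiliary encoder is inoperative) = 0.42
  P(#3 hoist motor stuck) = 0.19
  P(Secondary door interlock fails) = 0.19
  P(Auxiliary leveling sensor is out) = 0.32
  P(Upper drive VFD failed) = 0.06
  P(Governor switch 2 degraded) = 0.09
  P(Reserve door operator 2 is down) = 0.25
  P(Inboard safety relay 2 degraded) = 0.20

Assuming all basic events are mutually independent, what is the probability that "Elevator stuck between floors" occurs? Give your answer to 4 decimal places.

0.6989

P(Safety circuit inoperative) [AND] = 0.17 × 0.37 × 0.43 = 0.027047
P(Leveling path lost) [AND] = 0.027047 × 0.26 = 0.007032
P(Brake release unavailable) [OR] = 1 − (1−0.34) × (1−0.42) × (1−0.19) = 0.689932
P(Door loop lost) [AND] = 0.689932 × 0.19 = 0.131087
P(Drive chain down) [OR] = 1 − (1−0.32) × (1−0.06) = 0.360800
P(Controller branch down) [OR] = 1 − (1−0.360800) × (1−0.09) × (1−0.25) × (1−0.20) = 0.650997
P(Elevator stuck between floors) [OR] = 1 − (1−0.007032) × (1−0.131087) × (1−0.650997) = 0.698879
Rounded to 4 decimal places: P(Elevator stuck between floors) ≈ 0.6989.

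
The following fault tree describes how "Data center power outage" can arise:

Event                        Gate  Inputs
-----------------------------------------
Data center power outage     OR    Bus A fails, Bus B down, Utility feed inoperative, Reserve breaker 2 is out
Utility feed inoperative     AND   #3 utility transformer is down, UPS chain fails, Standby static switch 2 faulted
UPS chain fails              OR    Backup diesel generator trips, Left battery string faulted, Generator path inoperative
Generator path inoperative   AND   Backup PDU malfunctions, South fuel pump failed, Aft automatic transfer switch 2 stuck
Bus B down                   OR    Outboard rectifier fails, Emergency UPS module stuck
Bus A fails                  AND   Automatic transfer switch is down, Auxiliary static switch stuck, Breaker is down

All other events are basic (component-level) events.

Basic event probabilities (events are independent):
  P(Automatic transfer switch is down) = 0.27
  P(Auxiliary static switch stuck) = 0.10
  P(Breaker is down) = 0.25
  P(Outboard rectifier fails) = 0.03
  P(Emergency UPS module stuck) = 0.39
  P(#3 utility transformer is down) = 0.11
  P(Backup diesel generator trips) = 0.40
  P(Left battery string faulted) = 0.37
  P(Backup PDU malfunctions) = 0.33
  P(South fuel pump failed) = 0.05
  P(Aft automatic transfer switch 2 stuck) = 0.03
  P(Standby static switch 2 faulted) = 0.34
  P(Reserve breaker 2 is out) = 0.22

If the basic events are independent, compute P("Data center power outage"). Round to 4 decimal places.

0.5523

P(Bus A fails) [AND] = 0.27 × 0.10 × 0.25 = 0.006750
P(Bus B down) [OR] = 1 − (1−0.03) × (1−0.39) = 0.408300
P(Generator path inoperative) [AND] = 0.33 × 0.05 × 0.03 = 0.000495
P(UPS chain fails) [OR] = 1 − (1−0.40) × (1−0.37) × (1−0.000495) = 0.622187
P(Utility feed inoperative) [AND] = 0.11 × 0.622187 × 0.34 = 0.023270
P(Data center power outage) [OR] = 1 − (1−0.006750) × (1−0.408300) × (1−0.023270) × (1−0.22) = 0.552257
Rounded to 4 decimal places: P(Data center power outage) ≈ 0.5523.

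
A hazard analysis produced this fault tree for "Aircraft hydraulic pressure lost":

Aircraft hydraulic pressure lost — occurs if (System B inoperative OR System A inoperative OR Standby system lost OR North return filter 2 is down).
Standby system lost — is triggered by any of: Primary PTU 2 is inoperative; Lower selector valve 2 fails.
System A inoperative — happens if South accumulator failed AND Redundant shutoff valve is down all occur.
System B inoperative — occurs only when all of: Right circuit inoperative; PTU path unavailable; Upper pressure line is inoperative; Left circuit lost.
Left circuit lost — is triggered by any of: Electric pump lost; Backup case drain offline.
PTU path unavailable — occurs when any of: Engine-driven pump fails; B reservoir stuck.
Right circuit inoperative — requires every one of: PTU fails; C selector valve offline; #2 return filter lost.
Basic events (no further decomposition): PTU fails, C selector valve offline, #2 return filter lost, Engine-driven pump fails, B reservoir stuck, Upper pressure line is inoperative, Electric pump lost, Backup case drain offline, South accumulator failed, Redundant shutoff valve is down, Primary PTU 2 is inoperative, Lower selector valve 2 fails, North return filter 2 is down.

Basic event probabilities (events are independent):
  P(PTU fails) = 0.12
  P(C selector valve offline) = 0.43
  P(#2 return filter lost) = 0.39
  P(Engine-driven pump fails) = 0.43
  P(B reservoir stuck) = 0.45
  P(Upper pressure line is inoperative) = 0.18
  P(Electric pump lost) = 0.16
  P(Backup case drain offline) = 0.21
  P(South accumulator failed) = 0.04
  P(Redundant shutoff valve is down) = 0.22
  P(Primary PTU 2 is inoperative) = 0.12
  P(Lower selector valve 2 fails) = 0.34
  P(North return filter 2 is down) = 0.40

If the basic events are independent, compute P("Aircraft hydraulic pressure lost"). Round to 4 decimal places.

P(Right circuit inoperative) [AND] = 0.12 × 0.43 × 0.39 = 0.020124
P(PTU path unavailable) [OR] = 1 − (1−0.43) × (1−0.45) = 0.686500
P(Left circuit lost) [OR] = 1 − (1−0.16) × (1−0.21) = 0.336400
P(System B inoperative) [AND] = 0.020124 × 0.686500 × 0.18 × 0.336400 = 0.000837
P(System A inoperative) [AND] = 0.04 × 0.22 = 0.008800
P(Standby system lost) [OR] = 1 − (1−0.12) × (1−0.34) = 0.419200
P(Aircraft hydraulic pressure lost) [OR] = 1 − (1−0.000837) × (1−0.008800) × (1−0.419200) × (1−0.40) = 0.654876
Rounded to 4 decimal places: P(Aircraft hydraulic pressure lost) ≈ 0.6549.

0.6549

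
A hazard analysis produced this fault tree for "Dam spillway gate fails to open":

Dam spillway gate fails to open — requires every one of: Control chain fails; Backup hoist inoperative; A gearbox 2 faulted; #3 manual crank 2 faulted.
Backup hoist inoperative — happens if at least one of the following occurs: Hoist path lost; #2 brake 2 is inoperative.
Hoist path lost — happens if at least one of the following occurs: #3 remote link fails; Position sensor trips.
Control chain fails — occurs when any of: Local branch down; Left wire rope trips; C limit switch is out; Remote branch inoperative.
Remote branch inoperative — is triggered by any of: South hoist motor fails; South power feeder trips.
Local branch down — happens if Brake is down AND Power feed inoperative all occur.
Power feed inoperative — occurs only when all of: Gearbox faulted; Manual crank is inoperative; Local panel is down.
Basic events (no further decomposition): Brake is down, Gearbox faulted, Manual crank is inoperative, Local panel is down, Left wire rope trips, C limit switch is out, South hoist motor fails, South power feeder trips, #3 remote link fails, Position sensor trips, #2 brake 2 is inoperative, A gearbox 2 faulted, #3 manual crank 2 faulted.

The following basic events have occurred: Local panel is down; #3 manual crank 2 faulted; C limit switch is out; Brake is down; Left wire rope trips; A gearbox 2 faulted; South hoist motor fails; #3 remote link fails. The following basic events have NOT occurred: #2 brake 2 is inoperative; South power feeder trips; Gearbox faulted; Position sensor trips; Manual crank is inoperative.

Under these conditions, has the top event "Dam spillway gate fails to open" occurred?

Yes

Power feed inoperative [AND]: Gearbox faulted=not, Manual crank is inoperative=not, Local panel is down=occurs → not all inputs occur → does not occur.
Local branch down [AND]: Brake is down=occurs, Power feed inoperative=not → not all inputs occur → does not occur.
Remote branch inoperative [OR]: South hoist motor fails=occurs, South power feeder trips=not → at least one input occurs → occurs.
Control chain fails [OR]: Local branch down=not, Left wire rope trips=occurs, C limit switch is out=occurs, Remote branch inoperative=occurs → at least one input occurs → occurs.
Hoist path lost [OR]: #3 remote link fails=occurs, Position sensor trips=not → at least one input occurs → occurs.
Backup hoist inoperative [OR]: Hoist path lost=occurs, #2 brake 2 is inoperative=not → at least one input occurs → occurs.
Dam spillway gate fails to open [AND]: Control chain fails=occurs, Backup hoist inoperative=occurs, A gearbox 2 faulted=occurs, #3 manual crank 2 faulted=occurs → all inputs occur → occurs.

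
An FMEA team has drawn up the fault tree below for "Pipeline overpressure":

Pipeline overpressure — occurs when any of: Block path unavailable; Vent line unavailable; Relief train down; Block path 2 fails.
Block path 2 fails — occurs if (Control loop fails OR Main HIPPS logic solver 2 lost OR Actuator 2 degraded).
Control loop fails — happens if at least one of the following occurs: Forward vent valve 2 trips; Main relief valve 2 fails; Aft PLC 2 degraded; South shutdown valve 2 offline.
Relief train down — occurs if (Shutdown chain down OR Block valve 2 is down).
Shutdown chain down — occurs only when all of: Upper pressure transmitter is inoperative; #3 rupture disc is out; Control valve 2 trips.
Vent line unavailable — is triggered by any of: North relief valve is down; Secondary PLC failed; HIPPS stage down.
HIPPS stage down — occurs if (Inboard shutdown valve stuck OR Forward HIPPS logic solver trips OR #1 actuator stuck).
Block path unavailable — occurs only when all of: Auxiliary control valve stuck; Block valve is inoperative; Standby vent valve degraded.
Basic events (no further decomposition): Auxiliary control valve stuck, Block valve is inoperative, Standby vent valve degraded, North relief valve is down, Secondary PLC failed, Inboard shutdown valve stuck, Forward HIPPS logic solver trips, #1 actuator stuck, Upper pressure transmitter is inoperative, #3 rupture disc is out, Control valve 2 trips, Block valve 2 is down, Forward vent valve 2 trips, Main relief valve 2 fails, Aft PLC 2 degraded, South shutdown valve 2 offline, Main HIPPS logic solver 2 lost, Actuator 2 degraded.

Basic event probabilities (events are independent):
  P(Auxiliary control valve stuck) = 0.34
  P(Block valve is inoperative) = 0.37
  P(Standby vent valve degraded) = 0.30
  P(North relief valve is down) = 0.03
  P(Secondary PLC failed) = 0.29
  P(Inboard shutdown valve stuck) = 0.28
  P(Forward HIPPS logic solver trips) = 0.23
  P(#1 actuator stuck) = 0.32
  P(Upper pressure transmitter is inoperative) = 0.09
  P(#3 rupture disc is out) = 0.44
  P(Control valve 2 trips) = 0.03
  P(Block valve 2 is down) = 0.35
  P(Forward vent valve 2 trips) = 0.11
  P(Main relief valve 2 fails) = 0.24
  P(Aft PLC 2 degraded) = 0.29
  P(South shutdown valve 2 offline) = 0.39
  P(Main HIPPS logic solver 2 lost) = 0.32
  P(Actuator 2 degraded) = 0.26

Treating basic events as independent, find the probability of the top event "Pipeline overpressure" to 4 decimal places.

0.9761

P(Block path unavailable) [AND] = 0.34 × 0.37 × 0.30 = 0.037740
P(HIPPS stage down) [OR] = 1 − (1−0.28) × (1−0.23) × (1−0.32) = 0.623008
P(Vent line unavailable) [OR] = 1 − (1−0.03) × (1−0.29) × (1−0.623008) = 0.740366
P(Shutdown chain down) [AND] = 0.09 × 0.44 × 0.03 = 0.001188
P(Relief train down) [OR] = 1 − (1−0.001188) × (1−0.35) = 0.350772
P(Control loop fails) [OR] = 1 − (1−0.11) × (1−0.24) × (1−0.29) × (1−0.39) = 0.707051
P(Block path 2 fails) [OR] = 1 − (1−0.707051) × (1−0.32) × (1−0.26) = 0.852588
P(Pipeline overpressure) [OR] = 1 − (1−0.037740) × (1−0.740366) × (1−0.350772) × (1−0.852588) = 0.976090
Rounded to 4 decimal places: P(Pipeline overpressure) ≈ 0.9761.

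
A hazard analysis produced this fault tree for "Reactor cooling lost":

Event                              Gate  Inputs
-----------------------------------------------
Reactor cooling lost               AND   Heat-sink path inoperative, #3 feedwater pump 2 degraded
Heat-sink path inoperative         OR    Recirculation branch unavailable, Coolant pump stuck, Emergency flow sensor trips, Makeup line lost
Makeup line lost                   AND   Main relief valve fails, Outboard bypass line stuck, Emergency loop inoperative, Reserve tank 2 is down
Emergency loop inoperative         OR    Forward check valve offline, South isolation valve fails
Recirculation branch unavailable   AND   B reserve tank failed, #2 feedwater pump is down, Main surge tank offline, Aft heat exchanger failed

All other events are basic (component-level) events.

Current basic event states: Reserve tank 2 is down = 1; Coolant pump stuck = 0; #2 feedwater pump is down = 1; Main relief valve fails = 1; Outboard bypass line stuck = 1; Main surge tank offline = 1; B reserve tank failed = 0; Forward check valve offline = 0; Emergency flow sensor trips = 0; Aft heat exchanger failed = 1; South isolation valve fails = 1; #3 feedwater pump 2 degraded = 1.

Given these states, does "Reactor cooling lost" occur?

Recirculation branch unavailable [AND]: B reserve tank failed=not, #2 feedwater pump is down=occurs, Main surge tank offline=occurs, Aft heat exchanger failed=occurs → not all inputs occur → does not occur.
Emergency loop inoperative [OR]: Forward check valve offline=not, South isolation valve fails=occurs → at least one input occurs → occurs.
Makeup line lost [AND]: Main relief valve fails=occurs, Outboard bypass line stuck=occurs, Emergency loop inoperative=occurs, Reserve tank 2 is down=occurs → all inputs occur → occurs.
Heat-sink path inoperative [OR]: Recirculation branch unavailable=not, Coolant pump stuck=not, Emergency flow sensor trips=not, Makeup line lost=occurs → at least one input occurs → occurs.
Reactor cooling lost [AND]: Heat-sink path inoperative=occurs, #3 feedwater pump 2 degraded=occurs → all inputs occur → occurs.

Yes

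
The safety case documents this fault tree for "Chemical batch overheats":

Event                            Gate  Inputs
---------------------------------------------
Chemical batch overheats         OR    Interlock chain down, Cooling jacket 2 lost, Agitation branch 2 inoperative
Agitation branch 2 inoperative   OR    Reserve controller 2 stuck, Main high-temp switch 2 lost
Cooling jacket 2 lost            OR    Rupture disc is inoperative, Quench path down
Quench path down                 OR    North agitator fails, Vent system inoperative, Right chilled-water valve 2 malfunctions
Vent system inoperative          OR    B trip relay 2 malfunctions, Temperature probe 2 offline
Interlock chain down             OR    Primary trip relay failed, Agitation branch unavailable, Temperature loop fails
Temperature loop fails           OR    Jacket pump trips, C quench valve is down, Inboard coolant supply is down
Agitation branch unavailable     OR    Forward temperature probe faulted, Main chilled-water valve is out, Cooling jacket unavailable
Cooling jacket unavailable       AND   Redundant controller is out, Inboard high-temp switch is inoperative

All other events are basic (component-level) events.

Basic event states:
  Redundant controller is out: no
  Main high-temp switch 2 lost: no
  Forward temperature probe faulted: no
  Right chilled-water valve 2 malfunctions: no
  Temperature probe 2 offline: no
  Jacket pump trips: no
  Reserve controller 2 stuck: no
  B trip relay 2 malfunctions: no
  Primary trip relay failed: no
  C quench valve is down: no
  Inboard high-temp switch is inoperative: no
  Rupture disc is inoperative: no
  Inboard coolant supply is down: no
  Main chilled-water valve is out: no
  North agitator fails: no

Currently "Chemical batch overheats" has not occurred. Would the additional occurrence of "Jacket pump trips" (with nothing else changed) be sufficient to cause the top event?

Yes

Counterfactual: set "Jacket pump trips" to occurred.
Cooling jacket unavailable [AND]: Redundant controller is out=not, Inboard high-temp switch is inoperative=not → not all inputs occur → does not occur.
Agitation branch unavailable [OR]: Forward temperature probe faulted=not, Main chilled-water valve is out=not, Cooling jacket unavailable=not → no input occurs → does not occur.
Temperature loop fails [OR]: Jacket pump trips=occurs, C quench valve is down=not, Inboard coolant supply is down=not → at least one input occurs → occurs.
Interlock chain down [OR]: Primary trip relay failed=not, Agitation branch unavailable=not, Temperature loop fails=occurs → at least one input occurs → occurs.
Vent system inoperative [OR]: B trip relay 2 malfunctions=not, Temperature probe 2 offline=not → no input occurs → does not occur.
Quench path down [OR]: North agitator fails=not, Vent system inoperative=not, Right chilled-water valve 2 malfunctions=not → no input occurs → does not occur.
Cooling jacket 2 lost [OR]: Rupture disc is inoperative=not, Quench path down=not → no input occurs → does not occur.
Agitation branch 2 inoperative [OR]: Reserve controller 2 stuck=not, Main high-temp switch 2 lost=not → no input occurs → does not occur.
Chemical batch overheats [OR]: Interlock chain down=occurs, Cooling jacket 2 lost=not, Agitation branch 2 inoperative=not → at least one input occurs → occurs.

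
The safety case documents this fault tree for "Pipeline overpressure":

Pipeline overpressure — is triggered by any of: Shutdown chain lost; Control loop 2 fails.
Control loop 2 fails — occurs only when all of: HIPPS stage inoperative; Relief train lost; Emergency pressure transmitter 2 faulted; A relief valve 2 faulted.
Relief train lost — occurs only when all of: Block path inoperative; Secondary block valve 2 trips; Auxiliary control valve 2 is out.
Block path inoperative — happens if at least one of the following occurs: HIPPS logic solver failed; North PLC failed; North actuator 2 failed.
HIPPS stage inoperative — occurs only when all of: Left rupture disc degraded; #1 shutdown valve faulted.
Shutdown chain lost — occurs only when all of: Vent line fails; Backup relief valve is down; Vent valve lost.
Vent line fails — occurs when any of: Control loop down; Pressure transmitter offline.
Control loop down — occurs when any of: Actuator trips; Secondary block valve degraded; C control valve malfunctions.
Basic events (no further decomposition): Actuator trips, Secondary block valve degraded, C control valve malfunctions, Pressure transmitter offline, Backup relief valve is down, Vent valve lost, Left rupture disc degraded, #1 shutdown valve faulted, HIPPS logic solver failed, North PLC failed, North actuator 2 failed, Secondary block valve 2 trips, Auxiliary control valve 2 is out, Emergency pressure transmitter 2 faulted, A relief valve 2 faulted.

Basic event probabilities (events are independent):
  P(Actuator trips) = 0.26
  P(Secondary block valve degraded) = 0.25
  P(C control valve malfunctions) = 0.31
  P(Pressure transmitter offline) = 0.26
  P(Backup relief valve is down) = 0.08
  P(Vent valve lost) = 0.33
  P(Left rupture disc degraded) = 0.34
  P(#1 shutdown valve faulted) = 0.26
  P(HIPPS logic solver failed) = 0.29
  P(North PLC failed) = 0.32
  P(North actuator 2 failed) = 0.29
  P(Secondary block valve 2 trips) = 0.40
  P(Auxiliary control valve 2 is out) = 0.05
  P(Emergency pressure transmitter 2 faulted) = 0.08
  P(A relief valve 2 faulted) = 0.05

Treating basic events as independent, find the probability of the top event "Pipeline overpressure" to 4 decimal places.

P(Control loop down) [OR] = 1 − (1−0.26) × (1−0.25) × (1−0.31) = 0.617050
P(Vent line fails) [OR] = 1 − (1−0.617050) × (1−0.26) = 0.716617
P(Shutdown chain lost) [AND] = 0.716617 × 0.08 × 0.33 = 0.018919
P(HIPPS stage inoperative) [AND] = 0.34 × 0.26 = 0.088400
P(Block path inoperative) [OR] = 1 − (1−0.29) × (1−0.32) × (1−0.29) = 0.657212
P(Relief train lost) [AND] = 0.657212 × 0.40 × 0.05 = 0.013144
P(Control loop 2 fails) [AND] = 0.088400 × 0.013144 × 0.08 × 0.05 = 0.000005
P(Pipeline overpressure) [OR] = 1 − (1−0.018919) × (1−0.000005) = 0.018924
Rounded to 4 decimal places: P(Pipeline overpressure) ≈ 0.0189.

0.0189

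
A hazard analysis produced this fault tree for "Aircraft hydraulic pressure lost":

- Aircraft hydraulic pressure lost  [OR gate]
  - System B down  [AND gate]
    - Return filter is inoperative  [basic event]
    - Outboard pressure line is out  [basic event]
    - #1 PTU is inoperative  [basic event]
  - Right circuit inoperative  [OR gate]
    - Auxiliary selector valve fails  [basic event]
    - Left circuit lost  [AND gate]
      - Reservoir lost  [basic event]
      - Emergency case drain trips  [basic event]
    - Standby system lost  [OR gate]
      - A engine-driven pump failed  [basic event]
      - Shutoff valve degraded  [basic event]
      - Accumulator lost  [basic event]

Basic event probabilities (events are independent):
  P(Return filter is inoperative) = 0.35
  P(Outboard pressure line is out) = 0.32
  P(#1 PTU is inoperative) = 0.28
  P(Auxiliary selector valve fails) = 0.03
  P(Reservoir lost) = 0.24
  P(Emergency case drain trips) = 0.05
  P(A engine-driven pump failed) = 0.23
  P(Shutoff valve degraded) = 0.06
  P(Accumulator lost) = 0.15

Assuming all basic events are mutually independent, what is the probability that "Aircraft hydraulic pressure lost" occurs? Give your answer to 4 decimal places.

P(System B down) [AND] = 0.35 × 0.32 × 0.28 = 0.031360
P(Left circuit lost) [AND] = 0.24 × 0.05 = 0.012000
P(Standby system lost) [OR] = 1 − (1−0.23) × (1−0.06) × (1−0.15) = 0.384770
P(Right circuit inoperative) [OR] = 1 − (1−0.03) × (1−0.012000) × (1−0.384770) = 0.410388
P(Aircraft hydraulic pressure lost) [OR] = 1 − (1−0.031360) × (1−0.410388) = 0.428878
Rounded to 4 decimal places: P(Aircraft hydraulic pressure lost) ≈ 0.4289.

0.4289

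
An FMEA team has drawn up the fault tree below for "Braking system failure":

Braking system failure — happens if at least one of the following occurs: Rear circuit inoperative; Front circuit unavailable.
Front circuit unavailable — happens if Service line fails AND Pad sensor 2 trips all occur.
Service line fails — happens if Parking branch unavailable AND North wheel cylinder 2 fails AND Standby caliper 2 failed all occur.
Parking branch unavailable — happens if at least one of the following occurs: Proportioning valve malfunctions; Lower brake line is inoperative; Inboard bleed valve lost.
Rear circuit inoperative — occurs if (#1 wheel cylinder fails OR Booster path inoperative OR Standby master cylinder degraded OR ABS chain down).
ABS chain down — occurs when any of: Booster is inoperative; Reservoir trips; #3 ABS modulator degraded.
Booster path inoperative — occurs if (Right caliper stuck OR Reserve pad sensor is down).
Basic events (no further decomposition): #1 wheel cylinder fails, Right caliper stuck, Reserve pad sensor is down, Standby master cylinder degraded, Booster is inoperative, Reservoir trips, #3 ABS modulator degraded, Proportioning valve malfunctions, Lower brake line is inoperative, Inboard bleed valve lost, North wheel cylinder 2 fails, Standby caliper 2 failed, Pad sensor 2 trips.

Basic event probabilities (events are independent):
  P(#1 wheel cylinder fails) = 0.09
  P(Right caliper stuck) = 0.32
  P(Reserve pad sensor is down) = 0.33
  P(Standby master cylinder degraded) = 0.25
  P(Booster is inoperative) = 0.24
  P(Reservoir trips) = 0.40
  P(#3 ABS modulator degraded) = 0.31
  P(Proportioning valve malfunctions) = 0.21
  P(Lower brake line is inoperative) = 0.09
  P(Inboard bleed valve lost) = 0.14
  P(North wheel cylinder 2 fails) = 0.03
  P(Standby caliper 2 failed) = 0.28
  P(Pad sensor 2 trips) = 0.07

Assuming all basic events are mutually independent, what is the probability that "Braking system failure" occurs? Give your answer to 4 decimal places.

P(Booster path inoperative) [OR] = 1 − (1−0.32) × (1−0.33) = 0.544400
P(ABS chain down) [OR] = 1 − (1−0.24) × (1−0.40) × (1−0.31) = 0.685360
P(Rear circuit inoperative) [OR] = 1 − (1−0.09) × (1−0.544400) × (1−0.25) × (1−0.685360) = 0.902164
P(Parking branch unavailable) [OR] = 1 − (1−0.21) × (1−0.09) × (1−0.14) = 0.381746
P(Service line fails) [AND] = 0.381746 × 0.03 × 0.28 = 0.003207
P(Front circuit unavailable) [AND] = 0.003207 × 0.07 = 0.000224
P(Braking system failure) [OR] = 1 − (1−0.902164) × (1−0.000224) = 0.902186
Rounded to 4 decimal places: P(Braking system failure) ≈ 0.9022.

0.9022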